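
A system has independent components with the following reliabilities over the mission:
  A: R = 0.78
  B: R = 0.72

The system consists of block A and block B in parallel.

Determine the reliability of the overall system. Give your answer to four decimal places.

Parallel (A and B): 1 − (1 − 0.780000)(1 − 0.720000) = 0.9384

0.9384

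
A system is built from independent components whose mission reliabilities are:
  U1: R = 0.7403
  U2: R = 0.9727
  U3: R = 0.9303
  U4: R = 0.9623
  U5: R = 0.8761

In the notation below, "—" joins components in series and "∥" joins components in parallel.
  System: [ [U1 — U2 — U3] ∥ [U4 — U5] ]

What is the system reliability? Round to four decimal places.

Series (U1, U2, and U3): 0.740300 × 0.972700 × 0.930300 = 0.669900
Series (U4 and U5): 0.962300 × 0.876100 = 0.843071
Parallel ([0.669900] and [0.843071]): 1 − (1 − 0.669900)(1 − 0.843071) = 0.9482

0.9482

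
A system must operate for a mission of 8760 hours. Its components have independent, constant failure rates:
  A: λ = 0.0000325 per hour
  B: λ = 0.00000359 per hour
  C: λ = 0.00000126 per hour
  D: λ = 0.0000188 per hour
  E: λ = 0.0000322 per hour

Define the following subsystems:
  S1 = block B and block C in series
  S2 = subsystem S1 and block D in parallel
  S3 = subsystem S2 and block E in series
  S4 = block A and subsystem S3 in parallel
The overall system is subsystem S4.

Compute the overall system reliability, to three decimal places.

R(A) = exp(−0.0000325 × 8760) = 0.75224
R(B) = exp(−0.00000359 × 8760) = 0.96904
R(C) = exp(−0.00000126 × 8760) = 0.98902
R(D) = exp(−0.0000188 × 8760) = 0.84816
R(E) = exp(−0.0000322 × 8760) = 0.75422
Series (B and C): 0.96904 × 0.98902 = 0.95840
Parallel ([0.95840] and D): 1 − (1 − 0.95840)(1 − 0.84816) = 0.99368
Series ([0.99368] and E): 0.99368 × 0.75422 = 0.74945
Parallel (A and [0.74945]): 1 − (1 − 0.75224)(1 − 0.74945) = 0.938

0.938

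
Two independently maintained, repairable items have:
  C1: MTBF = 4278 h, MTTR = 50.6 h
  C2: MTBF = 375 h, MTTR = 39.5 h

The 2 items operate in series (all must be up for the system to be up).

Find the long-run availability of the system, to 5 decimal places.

0.89413

A(C1) = MTBF/(MTBF+MTTR) = 4278/(4278+50.6) = 0.988310
A(C2) = MTBF/(MTBF+MTTR) = 375/(375+39.5) = 0.904704
Series availability: 0.988310 × 0.904704 = 0.89413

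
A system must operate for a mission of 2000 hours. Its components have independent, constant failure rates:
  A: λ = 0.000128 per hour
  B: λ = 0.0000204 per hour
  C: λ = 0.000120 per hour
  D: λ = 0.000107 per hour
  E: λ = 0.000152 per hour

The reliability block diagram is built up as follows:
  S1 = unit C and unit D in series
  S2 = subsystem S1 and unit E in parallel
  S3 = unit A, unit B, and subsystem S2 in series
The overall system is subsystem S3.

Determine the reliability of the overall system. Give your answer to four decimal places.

0.6721

R(A) = exp(−0.000128 × 2000) = 0.774142
R(B) = exp(−0.0000204 × 2000) = 0.960021
R(C) = exp(−0.000120 × 2000) = 0.786628
R(D) = exp(−0.000107 × 2000) = 0.807348
R(E) = exp(−0.000152 × 2000) = 0.737861
Series (C and D): 0.786628 × 0.807348 = 0.635083
Parallel ([0.635083] and E): 1 − (1 − 0.635083)(1 − 0.737861) = 0.904341
Series (A, B, and [0.904341]): 0.774142 × 0.960021 × 0.904341 = 0.6721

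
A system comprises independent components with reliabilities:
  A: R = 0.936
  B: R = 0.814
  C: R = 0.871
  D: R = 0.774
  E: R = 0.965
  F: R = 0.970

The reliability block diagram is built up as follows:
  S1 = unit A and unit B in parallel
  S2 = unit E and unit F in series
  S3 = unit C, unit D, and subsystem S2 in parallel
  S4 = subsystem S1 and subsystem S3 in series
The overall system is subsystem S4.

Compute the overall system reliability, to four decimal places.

0.9863

Parallel (A and B): 1 − (1 − 0.936000)(1 − 0.814000) = 0.988096
Series (E and F): 0.965000 × 0.970000 = 0.936050
Parallel (C, D, and [0.936050]): 1 − (1 − 0.871000)(1 − 0.774000)(1 − 0.936050) = 0.998136
Series ([0.988096] and [0.998136]): 0.988096 × 0.998136 = 0.9863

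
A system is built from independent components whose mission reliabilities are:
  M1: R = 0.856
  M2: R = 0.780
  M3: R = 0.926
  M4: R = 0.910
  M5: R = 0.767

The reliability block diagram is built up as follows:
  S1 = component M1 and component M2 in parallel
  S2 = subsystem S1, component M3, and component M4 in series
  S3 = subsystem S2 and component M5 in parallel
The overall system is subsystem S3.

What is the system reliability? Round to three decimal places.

Parallel (M1 and M2): 1 − (1 − 0.85600)(1 − 0.78000) = 0.96832
Series ([0.96832], M3, and M4): 0.96832 × 0.92600 × 0.91000 = 0.81596
Parallel ([0.81596] and M5): 1 − (1 − 0.81596)(1 − 0.76700) = 0.957

0.957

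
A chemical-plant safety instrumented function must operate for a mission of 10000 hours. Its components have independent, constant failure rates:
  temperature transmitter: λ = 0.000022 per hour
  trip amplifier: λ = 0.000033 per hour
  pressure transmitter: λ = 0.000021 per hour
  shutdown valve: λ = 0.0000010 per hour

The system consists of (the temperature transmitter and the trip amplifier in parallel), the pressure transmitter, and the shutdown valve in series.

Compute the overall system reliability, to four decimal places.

R(temperature transmitter) = exp(−0.000022 × 10000) = 0.802519
R(trip amplifier) = exp(−0.000033 × 10000) = 0.718924
R(pressure transmitter) = exp(−0.000021 × 10000) = 0.810584
R(shutdown valve) = exp(−0.0000010 × 10000) = 0.990050
Parallel (temperature transmitter and trip amplifier): 1 − (1 − 0.802519)(1 − 0.718924) = 0.944493
Series ([0.944493], pressure transmitter, and shutdown valve): 0.944493 × 0.810584 × 0.990050 = 0.7580

0.7580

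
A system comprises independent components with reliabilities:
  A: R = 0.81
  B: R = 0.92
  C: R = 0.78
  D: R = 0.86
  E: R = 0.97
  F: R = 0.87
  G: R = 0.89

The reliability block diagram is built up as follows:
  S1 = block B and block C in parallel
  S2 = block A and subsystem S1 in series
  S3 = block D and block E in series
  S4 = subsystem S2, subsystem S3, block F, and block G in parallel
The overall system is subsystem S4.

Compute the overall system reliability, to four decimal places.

Parallel (B and C): 1 − (1 − 0.920000)(1 − 0.780000) = 0.982400
Series (A and [0.982400]): 0.810000 × 0.982400 = 0.795744
Series (D and E): 0.860000 × 0.970000 = 0.834200
Parallel ([0.795744], [0.834200], F, and G): 1 − (1 − 0.795744)(1 − 0.834200)(1 − 0.870000)(1 − 0.890000) = 0.9995

0.9995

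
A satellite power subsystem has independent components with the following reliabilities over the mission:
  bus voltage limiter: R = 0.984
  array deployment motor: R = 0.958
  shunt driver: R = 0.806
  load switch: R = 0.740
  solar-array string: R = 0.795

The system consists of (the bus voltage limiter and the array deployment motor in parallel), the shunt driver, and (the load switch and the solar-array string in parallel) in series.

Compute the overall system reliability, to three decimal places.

Parallel (bus voltage limiter and array deployment motor): 1 − (1 − 0.98400)(1 − 0.95800) = 0.99933
Parallel (load switch and solar-array string): 1 − (1 − 0.74000)(1 − 0.79500) = 0.94670
Series ([0.99933], shunt driver, and [0.94670]): 0.99933 × 0.80600 × 0.94670 = 0.763

0.763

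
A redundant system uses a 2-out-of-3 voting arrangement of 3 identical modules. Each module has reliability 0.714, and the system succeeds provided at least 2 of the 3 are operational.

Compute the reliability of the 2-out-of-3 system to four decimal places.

0.8014

R = Σ_{i=2}^{3} C(3,i) p^i (1−p)^{3−i} with p = 0.714
C(3,2)·0.714^2·0.286^1 = 0.437405
C(3,3)·0.714^3·0.286^0 = 0.363994
Sum = 0.8014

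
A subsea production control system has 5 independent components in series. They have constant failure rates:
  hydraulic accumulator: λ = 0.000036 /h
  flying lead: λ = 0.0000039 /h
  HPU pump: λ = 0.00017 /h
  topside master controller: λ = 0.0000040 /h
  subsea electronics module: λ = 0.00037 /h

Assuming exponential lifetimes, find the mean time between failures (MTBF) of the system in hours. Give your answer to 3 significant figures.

Series of exponential components: λ_sys = Σ λ_i
λ_sys = 0.000036 + 0.0000039 + 0.00017 + 0.0000040 + 0.00037 = 5.8390e-04 /h
MTBF = 1 / λ_sys = 1710 h

1710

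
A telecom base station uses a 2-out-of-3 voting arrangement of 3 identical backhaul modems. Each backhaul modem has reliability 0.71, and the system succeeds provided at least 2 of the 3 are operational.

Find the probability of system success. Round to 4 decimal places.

0.7965

R = Σ_{i=2}^{3} C(3,i) p^i (1−p)^{3−i} with p = 0.71
C(3,2)·0.71^2·0.29^1 = 0.438567
C(3,3)·0.71^3·0.29^0 = 0.357911
Sum = 0.7965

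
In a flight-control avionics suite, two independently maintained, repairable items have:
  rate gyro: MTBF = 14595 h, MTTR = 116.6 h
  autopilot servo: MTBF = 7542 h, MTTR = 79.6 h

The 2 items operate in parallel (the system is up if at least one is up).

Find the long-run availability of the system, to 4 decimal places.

A(rate gyro) = MTBF/(MTBF+MTTR) = 14595/(14595+116.6) = 0.992074
A(autopilot servo) = MTBF/(MTBF+MTTR) = 7542/(7542+79.6) = 0.989556
Parallel availability: 1 − (1 − 0.992074)(1 − 0.989556) = 0.9999

0.9999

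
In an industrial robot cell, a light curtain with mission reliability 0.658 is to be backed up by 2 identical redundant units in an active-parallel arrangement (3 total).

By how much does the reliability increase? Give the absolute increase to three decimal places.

R_before = 0.658
R_after = 1 − (1 − 0.658)^3 = 0.960
ΔR = 0.960 − 0.658 = 0.302

0.302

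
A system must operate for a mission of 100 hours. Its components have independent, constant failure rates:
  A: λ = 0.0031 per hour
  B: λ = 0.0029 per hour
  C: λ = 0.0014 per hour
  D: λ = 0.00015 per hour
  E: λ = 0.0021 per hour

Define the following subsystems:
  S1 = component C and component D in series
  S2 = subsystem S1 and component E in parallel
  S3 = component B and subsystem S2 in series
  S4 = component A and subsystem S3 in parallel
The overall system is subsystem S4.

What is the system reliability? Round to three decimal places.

0.927

R(A) = exp(−0.0031 × 100) = 0.73345
R(B) = exp(−0.0029 × 100) = 0.74826
R(C) = exp(−0.0014 × 100) = 0.86936
R(D) = exp(−0.00015 × 100) = 0.98511
R(E) = exp(−0.0021 × 100) = 0.81058
Series (C and D): 0.86936 × 0.98511 = 0.85642
Parallel ([0.85642] and E): 1 − (1 − 0.85642)(1 − 0.81058) = 0.97280
Series (B and [0.97280]): 0.74826 × 0.97280 = 0.72791
Parallel (A and [0.72791]): 1 − (1 − 0.73345)(1 − 0.72791) = 0.927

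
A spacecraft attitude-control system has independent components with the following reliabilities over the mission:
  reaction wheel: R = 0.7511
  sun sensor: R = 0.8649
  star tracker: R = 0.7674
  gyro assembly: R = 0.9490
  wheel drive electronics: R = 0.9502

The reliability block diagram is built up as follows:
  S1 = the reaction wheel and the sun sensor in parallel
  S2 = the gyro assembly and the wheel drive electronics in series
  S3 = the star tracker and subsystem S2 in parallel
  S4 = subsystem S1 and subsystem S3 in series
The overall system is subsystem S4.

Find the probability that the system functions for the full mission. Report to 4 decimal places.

0.9443

Parallel (reaction wheel and sun sensor): 1 − (1 − 0.751100)(1 − 0.864900) = 0.966374
Series (gyro assembly and wheel drive electronics): 0.949000 × 0.950200 = 0.901740
Parallel (star tracker and [0.901740]): 1 − (1 − 0.767400)(1 − 0.901740) = 0.977145
Series ([0.966374] and [0.977145]): 0.966374 × 0.977145 = 0.9443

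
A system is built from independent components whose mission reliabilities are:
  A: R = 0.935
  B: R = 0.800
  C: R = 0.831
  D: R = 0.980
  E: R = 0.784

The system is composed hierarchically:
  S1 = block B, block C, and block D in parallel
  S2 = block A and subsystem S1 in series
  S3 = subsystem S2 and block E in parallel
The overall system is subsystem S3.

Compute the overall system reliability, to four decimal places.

Parallel (B, C, and D): 1 − (1 − 0.800000)(1 − 0.831000)(1 − 0.980000) = 0.999324
Series (A and [0.999324]): 0.935000 × 0.999324 = 0.934368
Parallel ([0.934368] and E): 1 − (1 − 0.934368)(1 − 0.784000) = 0.9858

0.9858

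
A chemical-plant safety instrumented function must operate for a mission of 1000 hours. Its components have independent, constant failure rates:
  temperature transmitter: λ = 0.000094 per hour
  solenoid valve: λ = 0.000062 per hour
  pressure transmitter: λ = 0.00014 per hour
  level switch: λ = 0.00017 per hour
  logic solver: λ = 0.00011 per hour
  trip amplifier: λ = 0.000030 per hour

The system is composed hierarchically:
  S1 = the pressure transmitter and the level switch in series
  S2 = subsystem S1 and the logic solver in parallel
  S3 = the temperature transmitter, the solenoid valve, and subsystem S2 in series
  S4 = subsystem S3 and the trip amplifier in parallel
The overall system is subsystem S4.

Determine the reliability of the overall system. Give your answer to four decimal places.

R(temperature transmitter) = exp(−0.000094 × 1000) = 0.910283
R(solenoid valve) = exp(−0.000062 × 1000) = 0.939883
R(pressure transmitter) = exp(−0.00014 × 1000) = 0.869358
R(level switch) = exp(−0.00017 × 1000) = 0.843665
R(logic solver) = exp(−0.00011 × 1000) = 0.895834
R(trip amplifier) = exp(−0.000030 × 1000) = 0.970446
Series (pressure transmitter and level switch): 0.869358 × 0.843665 = 0.733447
Parallel ([0.733447] and logic solver): 1 − (1 − 0.733447)(1 − 0.895834) = 0.972234
Series (temperature transmitter, solenoid valve, and [0.972234]): 0.910283 × 0.939883 × 0.972234 = 0.831804
Parallel ([0.831804] and trip amplifier): 1 − (1 − 0.831804)(1 − 0.970446) = 0.9950

0.9950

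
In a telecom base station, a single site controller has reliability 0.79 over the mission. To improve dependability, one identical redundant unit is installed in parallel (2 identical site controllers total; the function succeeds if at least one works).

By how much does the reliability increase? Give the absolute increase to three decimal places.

0.166

R_before = 0.79
R_after = 1 − (1 − 0.79)^2 = 0.956
ΔR = 0.956 − 0.79 = 0.166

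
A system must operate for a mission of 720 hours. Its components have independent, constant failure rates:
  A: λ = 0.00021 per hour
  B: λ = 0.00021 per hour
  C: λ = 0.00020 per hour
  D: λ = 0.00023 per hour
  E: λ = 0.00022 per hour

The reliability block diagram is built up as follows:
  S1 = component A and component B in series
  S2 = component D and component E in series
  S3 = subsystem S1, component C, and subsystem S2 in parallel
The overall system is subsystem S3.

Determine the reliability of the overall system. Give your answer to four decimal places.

0.9903

R(A) = exp(−0.00021 × 720) = 0.859676
R(B) = exp(−0.00021 × 720) = 0.859676
R(C) = exp(−0.00020 × 720) = 0.865888
R(D) = exp(−0.00023 × 720) = 0.847385
R(E) = exp(−0.00022 × 720) = 0.853508
Series (A and B): 0.859676 × 0.859676 = 0.739043
Series (D and E): 0.847385 × 0.853508 = 0.723250
Parallel ([0.739043], C, and [0.723250]): 1 − (1 − 0.739043)(1 − 0.865888)(1 − 0.723250) = 0.9903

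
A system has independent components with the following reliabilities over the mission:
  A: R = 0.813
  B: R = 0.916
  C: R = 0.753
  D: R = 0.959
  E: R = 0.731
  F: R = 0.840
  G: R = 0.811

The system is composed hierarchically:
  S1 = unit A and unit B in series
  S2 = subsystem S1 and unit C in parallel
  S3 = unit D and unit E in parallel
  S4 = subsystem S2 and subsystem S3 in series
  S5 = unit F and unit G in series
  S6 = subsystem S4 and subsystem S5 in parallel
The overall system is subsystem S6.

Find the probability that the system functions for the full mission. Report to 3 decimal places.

Series (A and B): 0.81300 × 0.91600 = 0.74471
Parallel ([0.74471] and C): 1 − (1 − 0.74471)(1 − 0.75300) = 0.93694
Parallel (D and E): 1 − (1 − 0.95900)(1 − 0.73100) = 0.98897
Series ([0.93694] and [0.98897]): 0.93694 × 0.98897 = 0.92661
Series (F and G): 0.84000 × 0.81100 = 0.68124
Parallel ([0.92661] and [0.68124]): 1 − (1 − 0.92661)(1 − 0.68124) = 0.977

0.977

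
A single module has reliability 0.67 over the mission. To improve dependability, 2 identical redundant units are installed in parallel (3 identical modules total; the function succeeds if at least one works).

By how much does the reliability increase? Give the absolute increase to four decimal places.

0.2941

R_before = 0.67
R_after = 1 − (1 − 0.67)^3 = 0.9641
ΔR = 0.9641 − 0.67 = 0.2941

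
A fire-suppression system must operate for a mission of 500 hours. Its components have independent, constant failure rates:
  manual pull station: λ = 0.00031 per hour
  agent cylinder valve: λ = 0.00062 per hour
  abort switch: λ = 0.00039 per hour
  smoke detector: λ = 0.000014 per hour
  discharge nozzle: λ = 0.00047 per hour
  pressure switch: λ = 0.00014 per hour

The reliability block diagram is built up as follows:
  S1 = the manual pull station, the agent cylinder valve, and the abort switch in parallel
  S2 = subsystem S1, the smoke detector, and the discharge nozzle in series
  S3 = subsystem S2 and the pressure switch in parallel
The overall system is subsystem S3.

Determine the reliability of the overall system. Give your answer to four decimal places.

0.9851

R(manual pull station) = exp(−0.00031 × 500) = 0.856415
R(agent cylinder valve) = exp(−0.00062 × 500) = 0.733447
R(abort switch) = exp(−0.00039 × 500) = 0.822835
R(smoke detector) = exp(−0.000014 × 500) = 0.993024
R(discharge nozzle) = exp(−0.00047 × 500) = 0.790571
R(pressure switch) = exp(−0.00014 × 500) = 0.932394
Parallel (manual pull station, agent cylinder valve, and abort switch): 1 − (1 − 0.856415)(1 − 0.733447)(1 − 0.822835) = 0.993219
Series ([0.993219], smoke detector, and discharge nozzle): 0.993219 × 0.993024 × 0.790571 = 0.779733
Parallel ([0.779733] and pressure switch): 1 − (1 − 0.779733)(1 − 0.932394) = 0.9851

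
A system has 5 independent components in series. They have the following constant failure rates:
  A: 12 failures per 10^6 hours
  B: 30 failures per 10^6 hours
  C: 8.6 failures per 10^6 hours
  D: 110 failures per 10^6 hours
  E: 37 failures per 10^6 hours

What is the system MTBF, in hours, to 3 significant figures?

Series of exponential components: λ_sys = Σ λ_i
λ_sys = 0.000012 + 0.000030 + 0.0000086 + 0.00011 + 0.000037 = 1.9760e-04 /h
MTBF = 1 / λ_sys = 5060 h

5060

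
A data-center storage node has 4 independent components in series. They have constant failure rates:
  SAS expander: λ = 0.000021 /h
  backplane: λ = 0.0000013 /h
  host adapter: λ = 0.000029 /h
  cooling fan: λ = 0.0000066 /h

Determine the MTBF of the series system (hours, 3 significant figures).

Series of exponential components: λ_sys = Σ λ_i
λ_sys = 0.000021 + 0.0000013 + 0.000029 + 0.0000066 = 5.7900e-05 /h
MTBF = 1 / λ_sys = 17300 h

17300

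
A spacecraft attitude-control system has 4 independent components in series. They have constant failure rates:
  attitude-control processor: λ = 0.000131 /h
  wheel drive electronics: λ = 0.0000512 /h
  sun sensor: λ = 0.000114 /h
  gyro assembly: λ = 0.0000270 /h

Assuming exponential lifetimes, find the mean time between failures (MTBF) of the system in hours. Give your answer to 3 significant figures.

Series of exponential components: λ_sys = Σ λ_i
λ_sys = 0.000131 + 0.0000512 + 0.000114 + 0.0000270 = 3.2320e-04 /h
MTBF = 1 / λ_sys = 3090 h

3090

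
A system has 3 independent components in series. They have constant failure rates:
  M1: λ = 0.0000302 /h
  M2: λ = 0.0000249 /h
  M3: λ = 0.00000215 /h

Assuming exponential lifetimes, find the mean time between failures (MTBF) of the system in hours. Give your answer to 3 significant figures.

17500

Series of exponential components: λ_sys = Σ λ_i
λ_sys = 0.0000302 + 0.0000249 + 0.00000215 = 5.7250e-05 /h
MTBF = 1 / λ_sys = 17500 h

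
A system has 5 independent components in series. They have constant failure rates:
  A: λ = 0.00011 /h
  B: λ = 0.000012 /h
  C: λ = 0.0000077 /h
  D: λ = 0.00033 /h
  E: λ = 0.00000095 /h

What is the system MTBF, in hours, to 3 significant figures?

Series of exponential components: λ_sys = Σ λ_i
λ_sys = 0.00011 + 0.000012 + 0.0000077 + 0.00033 + 0.00000095 = 4.6065e-04 /h
MTBF = 1 / λ_sys = 2170 h

2170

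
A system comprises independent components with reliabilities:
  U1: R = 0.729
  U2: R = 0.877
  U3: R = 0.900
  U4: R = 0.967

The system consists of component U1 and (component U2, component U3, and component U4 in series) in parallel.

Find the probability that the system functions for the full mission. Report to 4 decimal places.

0.9358

Series (U2, U3, and U4): 0.877000 × 0.900000 × 0.967000 = 0.763253
Parallel (U1 and [0.763253]): 1 − (1 − 0.729000)(1 − 0.763253) = 0.9358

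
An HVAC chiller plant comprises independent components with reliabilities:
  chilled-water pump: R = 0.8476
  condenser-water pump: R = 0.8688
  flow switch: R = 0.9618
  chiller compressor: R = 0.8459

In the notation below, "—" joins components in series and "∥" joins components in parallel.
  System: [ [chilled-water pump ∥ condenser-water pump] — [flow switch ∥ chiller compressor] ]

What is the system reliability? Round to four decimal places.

0.9742

Parallel (chilled-water pump and condenser-water pump): 1 − (1 − 0.847600)(1 − 0.868800) = 0.980005
Parallel (flow switch and chiller compressor): 1 − (1 − 0.961800)(1 − 0.845900) = 0.994113
Series ([0.980005] and [0.994113]): 0.980005 × 0.994113 = 0.9742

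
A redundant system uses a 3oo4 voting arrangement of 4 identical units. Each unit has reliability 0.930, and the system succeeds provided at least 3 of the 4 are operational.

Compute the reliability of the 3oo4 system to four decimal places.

R = Σ_{i=3}^{4} C(4,i) p^i (1−p)^{4−i} with p = 0.930
C(4,3)·0.930^3·0.070^1 = 0.225220
C(4,4)·0.930^4·0.070^0 = 0.748052
Sum = 0.9733

0.9733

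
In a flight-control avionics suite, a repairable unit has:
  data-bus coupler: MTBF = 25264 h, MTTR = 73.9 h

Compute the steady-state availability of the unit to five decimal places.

0.99708

A(data-bus coupler) = MTBF/(MTBF+MTTR) = 25264/(25264+73.9) = 0.99708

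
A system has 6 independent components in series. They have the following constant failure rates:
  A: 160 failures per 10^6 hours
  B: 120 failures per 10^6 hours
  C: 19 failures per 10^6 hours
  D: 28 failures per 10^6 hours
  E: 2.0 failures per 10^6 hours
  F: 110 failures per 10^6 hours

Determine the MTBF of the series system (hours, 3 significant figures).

Series of exponential components: λ_sys = Σ λ_i
λ_sys = 0.00016 + 0.00012 + 0.000019 + 0.000028 + 0.0000020 + 0.00011 = 4.3900e-04 /h
MTBF = 1 / λ_sys = 2280 h

2280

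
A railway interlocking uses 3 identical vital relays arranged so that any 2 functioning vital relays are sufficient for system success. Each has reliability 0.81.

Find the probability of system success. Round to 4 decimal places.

0.9054

R = Σ_{i=2}^{3} C(3,i) p^i (1−p)^{3−i} with p = 0.81
C(3,2)·0.81^2·0.19^1 = 0.373977
C(3,3)·0.81^3·0.19^0 = 0.531441
Sum = 0.9054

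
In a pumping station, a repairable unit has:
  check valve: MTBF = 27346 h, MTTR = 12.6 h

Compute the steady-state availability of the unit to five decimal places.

0.99954

A(check valve) = MTBF/(MTBF+MTTR) = 27346/(27346+12.6) = 0.99954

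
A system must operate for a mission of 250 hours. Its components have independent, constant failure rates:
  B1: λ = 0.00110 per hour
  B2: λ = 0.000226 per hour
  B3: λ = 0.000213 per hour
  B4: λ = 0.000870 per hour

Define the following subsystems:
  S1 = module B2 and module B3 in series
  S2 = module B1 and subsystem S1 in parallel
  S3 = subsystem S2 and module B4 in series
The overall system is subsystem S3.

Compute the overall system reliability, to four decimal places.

R(B1) = exp(−0.00110 × 250) = 0.759572
R(B2) = exp(−0.000226 × 250) = 0.945066
R(B3) = exp(−0.000213 × 250) = 0.948143
R(B4) = exp(−0.000870 × 250) = 0.804528
Series (B2 and B3): 0.945066 × 0.948143 = 0.896058
Parallel (B1 and [0.896058]): 1 − (1 − 0.759572)(1 − 0.896058) = 0.975009
Series ([0.975009] and B4): 0.975009 × 0.804528 = 0.7844

0.7844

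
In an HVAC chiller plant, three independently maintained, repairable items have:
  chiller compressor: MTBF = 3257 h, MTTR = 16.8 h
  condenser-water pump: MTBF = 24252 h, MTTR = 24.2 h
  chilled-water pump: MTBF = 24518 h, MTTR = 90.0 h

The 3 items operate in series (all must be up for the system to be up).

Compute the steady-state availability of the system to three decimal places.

A(chiller compressor) = MTBF/(MTBF+MTTR) = 3257/(3257+16.8) = 0.994868
A(condenser-water pump) = MTBF/(MTBF+MTTR) = 24252/(24252+24.2) = 0.999003
A(chilled-water pump) = MTBF/(MTBF+MTTR) = 24518/(24518+90.0) = 0.996343
Series availability: 0.994868 × 0.999003 × 0.996343 = 0.990

0.990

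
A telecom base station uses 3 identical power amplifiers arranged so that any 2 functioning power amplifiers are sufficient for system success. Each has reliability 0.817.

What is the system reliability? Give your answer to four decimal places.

0.9118

R = Σ_{i=2}^{3} C(3,i) p^i (1−p)^{3−i} with p = 0.817
C(3,2)·0.817^2·0.183^1 = 0.366451
C(3,3)·0.817^3·0.183^0 = 0.545339
Sum = 0.9118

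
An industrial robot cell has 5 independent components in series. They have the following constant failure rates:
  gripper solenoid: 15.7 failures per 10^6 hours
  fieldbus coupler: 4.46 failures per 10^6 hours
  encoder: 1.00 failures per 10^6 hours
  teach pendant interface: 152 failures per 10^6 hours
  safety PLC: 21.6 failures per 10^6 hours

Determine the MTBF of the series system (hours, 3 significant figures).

5130

Series of exponential components: λ_sys = Σ λ_i
λ_sys = 0.0000157 + 0.00000446 + 0.00000100 + 0.000152 + 0.0000216 = 1.9476e-04 /h
MTBF = 1 / λ_sys = 5130 h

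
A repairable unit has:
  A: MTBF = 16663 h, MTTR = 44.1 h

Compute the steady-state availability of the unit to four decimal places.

0.9974

A(A) = MTBF/(MTBF+MTTR) = 16663/(16663+44.1) = 0.9974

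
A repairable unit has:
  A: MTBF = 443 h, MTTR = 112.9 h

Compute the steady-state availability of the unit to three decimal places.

A(A) = MTBF/(MTBF+MTTR) = 443/(443+112.9) = 0.797

0.797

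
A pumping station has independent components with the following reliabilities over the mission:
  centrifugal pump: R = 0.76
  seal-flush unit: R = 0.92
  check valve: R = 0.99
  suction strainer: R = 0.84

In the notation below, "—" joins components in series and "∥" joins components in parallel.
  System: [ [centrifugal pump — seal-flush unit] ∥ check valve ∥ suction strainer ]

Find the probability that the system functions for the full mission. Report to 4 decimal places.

0.9995

Series (centrifugal pump and seal-flush unit): 0.760000 × 0.920000 = 0.699200
Parallel ([0.699200], check valve, and suction strainer): 1 − (1 − 0.699200)(1 − 0.990000)(1 − 0.840000) = 0.9995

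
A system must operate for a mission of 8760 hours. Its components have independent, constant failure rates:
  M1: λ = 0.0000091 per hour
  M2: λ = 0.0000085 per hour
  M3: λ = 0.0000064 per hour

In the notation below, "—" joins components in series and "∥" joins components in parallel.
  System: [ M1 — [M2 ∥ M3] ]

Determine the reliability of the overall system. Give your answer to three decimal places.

R(M1) = exp(−0.0000091 × 8760) = 0.92338
R(M2) = exp(−0.0000085 × 8760) = 0.92824
R(M3) = exp(−0.0000064 × 8760) = 0.94548
Parallel (M2 and M3): 1 − (1 − 0.92824)(1 − 0.94548) = 0.99609
Series (M1 and [0.99609]): 0.92338 × 0.99609 = 0.920

0.920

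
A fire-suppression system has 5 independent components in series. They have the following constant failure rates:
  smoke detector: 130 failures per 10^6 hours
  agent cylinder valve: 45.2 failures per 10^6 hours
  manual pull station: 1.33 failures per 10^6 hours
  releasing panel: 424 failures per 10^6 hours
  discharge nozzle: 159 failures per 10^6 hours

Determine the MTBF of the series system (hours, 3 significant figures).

Series of exponential components: λ_sys = Σ λ_i
λ_sys = 0.000130 + 0.0000452 + 0.00000133 + 0.000424 + 0.000159 = 7.5953e-04 /h
MTBF = 1 / λ_sys = 1320 h

1320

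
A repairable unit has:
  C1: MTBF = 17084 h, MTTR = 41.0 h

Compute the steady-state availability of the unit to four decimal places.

A(C1) = MTBF/(MTBF+MTTR) = 17084/(17084+41.0) = 0.9976

0.9976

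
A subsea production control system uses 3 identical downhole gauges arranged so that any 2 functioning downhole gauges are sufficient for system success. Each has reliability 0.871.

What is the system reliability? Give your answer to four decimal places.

0.9544

R = Σ_{i=2}^{3} C(3,i) p^i (1−p)^{3−i} with p = 0.871
C(3,2)·0.871^2·0.129^1 = 0.293594
C(3,3)·0.871^3·0.129^0 = 0.660776
Sum = 0.9544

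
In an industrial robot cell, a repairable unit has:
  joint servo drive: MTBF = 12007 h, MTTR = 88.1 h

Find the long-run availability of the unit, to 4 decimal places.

0.9927

A(joint servo drive) = MTBF/(MTBF+MTTR) = 12007/(12007+88.1) = 0.9927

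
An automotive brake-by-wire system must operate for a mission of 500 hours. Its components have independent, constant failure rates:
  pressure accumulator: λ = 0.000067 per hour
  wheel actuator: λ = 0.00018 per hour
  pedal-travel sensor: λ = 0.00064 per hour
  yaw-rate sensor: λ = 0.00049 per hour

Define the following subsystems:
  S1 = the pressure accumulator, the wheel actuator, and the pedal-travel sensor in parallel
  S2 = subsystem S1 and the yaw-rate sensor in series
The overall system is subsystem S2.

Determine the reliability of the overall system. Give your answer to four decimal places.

0.7821

R(pressure accumulator) = exp(−0.000067 × 500) = 0.967055
R(wheel actuator) = exp(−0.00018 × 500) = 0.913931
R(pedal-travel sensor) = exp(−0.00064 × 500) = 0.726149
R(yaw-rate sensor) = exp(−0.00049 × 500) = 0.782705
Parallel (pressure accumulator, wheel actuator, and pedal-travel sensor): 1 − (1 − 0.967055)(1 − 0.913931)(1 − 0.726149) = 0.999223
Series ([0.999223] and yaw-rate sensor): 0.999223 × 0.782705 = 0.7821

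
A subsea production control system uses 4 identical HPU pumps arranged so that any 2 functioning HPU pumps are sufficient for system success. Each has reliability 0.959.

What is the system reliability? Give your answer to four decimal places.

0.9997

R = Σ_{i=2}^{4} C(4,i) p^i (1−p)^{4−i} with p = 0.959
C(4,2)·0.959^2·0.041^2 = 0.009276
C(4,3)·0.959^3·0.041^1 = 0.144644
C(4,4)·0.959^4·0.041^0 = 0.845813
Sum = 0.9997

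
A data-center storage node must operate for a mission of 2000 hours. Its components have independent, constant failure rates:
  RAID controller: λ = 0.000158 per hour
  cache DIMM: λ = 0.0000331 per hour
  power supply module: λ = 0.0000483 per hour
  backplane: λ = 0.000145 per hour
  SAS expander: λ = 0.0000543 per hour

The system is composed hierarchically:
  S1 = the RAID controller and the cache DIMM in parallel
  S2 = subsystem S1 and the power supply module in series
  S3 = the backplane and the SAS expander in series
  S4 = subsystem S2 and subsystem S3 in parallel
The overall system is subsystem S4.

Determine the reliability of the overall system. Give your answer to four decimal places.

0.9645

R(RAID controller) = exp(−0.000158 × 2000) = 0.729059
R(cache DIMM) = exp(−0.0000331 × 2000) = 0.935944
R(power supply module) = exp(−0.0000483 × 2000) = 0.907919
R(backplane) = exp(−0.000145 × 2000) = 0.748264
R(SAS expander) = exp(−0.0000543 × 2000) = 0.897089
Parallel (RAID controller and cache DIMM): 1 − (1 − 0.729059)(1 − 0.935944) = 0.982645
Series ([0.982645] and power supply module): 0.982645 × 0.907919 = 0.892162
Series (backplane and SAS expander): 0.748264 × 0.897089 = 0.671259
Parallel ([0.892162] and [0.671259]): 1 − (1 − 0.892162)(1 − 0.671259) = 0.9645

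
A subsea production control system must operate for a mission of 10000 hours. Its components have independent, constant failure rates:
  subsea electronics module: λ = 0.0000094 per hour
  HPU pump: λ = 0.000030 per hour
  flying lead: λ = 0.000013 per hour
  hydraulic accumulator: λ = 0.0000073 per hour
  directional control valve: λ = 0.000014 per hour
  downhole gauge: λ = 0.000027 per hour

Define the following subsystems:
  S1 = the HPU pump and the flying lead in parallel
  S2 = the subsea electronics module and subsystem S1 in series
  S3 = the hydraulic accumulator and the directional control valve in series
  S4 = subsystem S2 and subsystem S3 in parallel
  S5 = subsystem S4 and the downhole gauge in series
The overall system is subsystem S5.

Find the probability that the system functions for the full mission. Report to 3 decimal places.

R(subsea electronics module) = exp(−0.0000094 × 10000) = 0.91028
R(HPU pump) = exp(−0.000030 × 10000) = 0.74082
R(flying lead) = exp(−0.000013 × 10000) = 0.87810
R(hydraulic accumulator) = exp(−0.0000073 × 10000) = 0.92960
R(directional control valve) = exp(−0.000014 × 10000) = 0.86936
R(downhole gauge) = exp(−0.000027 × 10000) = 0.76338
Parallel (HPU pump and flying lead): 1 − (1 − 0.74082)(1 − 0.87810) = 0.96841
Series (subsea electronics module and [0.96841]): 0.91028 × 0.96841 = 0.88152
Series (hydraulic accumulator and directional control valve): 0.92960 × 0.86936 = 0.80816
Parallel ([0.88152] and [0.80816]): 1 − (1 − 0.88152)(1 − 0.80816) = 0.97727
Series ([0.97727] and downhole gauge): 0.97727 × 0.76338 = 0.746

0.746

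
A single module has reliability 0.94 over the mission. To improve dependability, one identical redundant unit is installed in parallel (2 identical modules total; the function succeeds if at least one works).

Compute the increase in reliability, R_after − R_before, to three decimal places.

R_before = 0.94
R_after = 1 − (1 − 0.94)^2 = 0.996
ΔR = 0.996 − 0.94 = 0.056

0.056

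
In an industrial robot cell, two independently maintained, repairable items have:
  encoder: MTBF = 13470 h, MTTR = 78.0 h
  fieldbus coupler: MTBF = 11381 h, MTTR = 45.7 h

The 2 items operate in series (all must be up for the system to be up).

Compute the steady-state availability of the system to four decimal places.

0.9903

A(encoder) = MTBF/(MTBF+MTTR) = 13470/(13470+78.0) = 0.994243
A(fieldbus coupler) = MTBF/(MTBF+MTTR) = 11381/(11381+45.7) = 0.996001
Series availability: 0.994243 × 0.996001 = 0.9903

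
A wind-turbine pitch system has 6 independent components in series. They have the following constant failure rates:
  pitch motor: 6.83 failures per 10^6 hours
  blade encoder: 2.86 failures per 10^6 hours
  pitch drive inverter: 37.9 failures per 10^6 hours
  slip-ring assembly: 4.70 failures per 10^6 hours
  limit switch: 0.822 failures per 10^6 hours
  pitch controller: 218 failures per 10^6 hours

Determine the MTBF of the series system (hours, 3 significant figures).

3690

Series of exponential components: λ_sys = Σ λ_i
λ_sys = 0.00000683 + 0.00000286 + 0.0000379 + 0.00000470 + 0.000000822 + 0.000218 = 2.7111e-04 /h
MTBF = 1 / λ_sys = 3690 h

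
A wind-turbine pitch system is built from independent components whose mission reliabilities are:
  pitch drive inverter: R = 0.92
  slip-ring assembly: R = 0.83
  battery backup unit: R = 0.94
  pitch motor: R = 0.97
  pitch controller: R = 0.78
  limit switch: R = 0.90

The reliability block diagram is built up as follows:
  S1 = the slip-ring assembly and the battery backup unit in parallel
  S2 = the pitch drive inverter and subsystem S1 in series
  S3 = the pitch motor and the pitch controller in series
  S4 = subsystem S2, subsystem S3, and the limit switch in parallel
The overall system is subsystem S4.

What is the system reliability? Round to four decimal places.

0.9978

Parallel (slip-ring assembly and battery backup unit): 1 − (1 − 0.830000)(1 − 0.940000) = 0.989800
Series (pitch drive inverter and [0.989800]): 0.920000 × 0.989800 = 0.910616
Series (pitch motor and pitch controller): 0.970000 × 0.780000 = 0.756600
Parallel ([0.910616], [0.756600], and limit switch): 1 − (1 − 0.910616)(1 − 0.756600)(1 − 0.900000) = 0.9978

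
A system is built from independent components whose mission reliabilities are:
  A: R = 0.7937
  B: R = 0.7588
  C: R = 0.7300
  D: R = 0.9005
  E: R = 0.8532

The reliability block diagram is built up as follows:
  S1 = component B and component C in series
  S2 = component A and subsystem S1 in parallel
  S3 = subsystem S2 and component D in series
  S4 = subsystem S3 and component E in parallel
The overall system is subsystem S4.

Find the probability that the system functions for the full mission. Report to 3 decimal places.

Series (B and C): 0.75880 × 0.73000 = 0.55392
Parallel (A and [0.55392]): 1 − (1 − 0.79370)(1 − 0.55392) = 0.90797
Series ([0.90797] and D): 0.90797 × 0.90050 = 0.81763
Parallel ([0.81763] and E): 1 − (1 − 0.81763)(1 − 0.85320) = 0.973

0.973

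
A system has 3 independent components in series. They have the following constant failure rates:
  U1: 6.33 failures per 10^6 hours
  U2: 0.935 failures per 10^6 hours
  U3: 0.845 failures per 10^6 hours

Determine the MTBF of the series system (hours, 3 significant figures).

Series of exponential components: λ_sys = Σ λ_i
λ_sys = 0.00000633 + 0.000000935 + 0.000000845 = 8.1100e-06 /h
MTBF = 1 / λ_sys = 123000 h

123000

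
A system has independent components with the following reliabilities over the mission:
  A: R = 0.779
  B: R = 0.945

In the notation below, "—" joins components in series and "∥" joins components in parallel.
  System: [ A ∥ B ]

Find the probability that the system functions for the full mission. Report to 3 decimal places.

Parallel (A and B): 1 − (1 − 0.77900)(1 − 0.94500) = 0.988

0.988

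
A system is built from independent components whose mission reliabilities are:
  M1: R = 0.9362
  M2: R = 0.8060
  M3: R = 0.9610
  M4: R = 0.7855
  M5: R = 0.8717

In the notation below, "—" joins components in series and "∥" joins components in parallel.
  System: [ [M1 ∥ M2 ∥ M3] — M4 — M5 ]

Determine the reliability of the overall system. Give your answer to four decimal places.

Parallel (M1, M2, and M3): 1 − (1 − 0.936200)(1 − 0.806000)(1 − 0.961000) = 0.999517
Series ([0.999517], M4, and M5): 0.999517 × 0.785500 × 0.871700 = 0.6844

0.6844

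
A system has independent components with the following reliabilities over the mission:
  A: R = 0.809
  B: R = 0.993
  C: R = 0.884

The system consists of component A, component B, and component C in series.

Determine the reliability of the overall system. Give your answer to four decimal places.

Series (A, B, and C): 0.809000 × 0.993000 × 0.884000 = 0.7101

0.7101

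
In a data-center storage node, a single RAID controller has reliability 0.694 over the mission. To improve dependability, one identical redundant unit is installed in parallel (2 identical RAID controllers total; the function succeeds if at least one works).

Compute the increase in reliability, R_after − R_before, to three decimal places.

0.212

R_before = 0.694
R_after = 1 − (1 − 0.694)^2 = 0.906
ΔR = 0.906 − 0.694 = 0.212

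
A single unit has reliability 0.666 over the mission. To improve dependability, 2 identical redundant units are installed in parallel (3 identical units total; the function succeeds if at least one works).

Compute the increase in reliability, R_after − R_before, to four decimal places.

R_before = 0.666
R_after = 1 − (1 − 0.666)^3 = 0.9627
ΔR = 0.9627 − 0.666 = 0.2967

0.2967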